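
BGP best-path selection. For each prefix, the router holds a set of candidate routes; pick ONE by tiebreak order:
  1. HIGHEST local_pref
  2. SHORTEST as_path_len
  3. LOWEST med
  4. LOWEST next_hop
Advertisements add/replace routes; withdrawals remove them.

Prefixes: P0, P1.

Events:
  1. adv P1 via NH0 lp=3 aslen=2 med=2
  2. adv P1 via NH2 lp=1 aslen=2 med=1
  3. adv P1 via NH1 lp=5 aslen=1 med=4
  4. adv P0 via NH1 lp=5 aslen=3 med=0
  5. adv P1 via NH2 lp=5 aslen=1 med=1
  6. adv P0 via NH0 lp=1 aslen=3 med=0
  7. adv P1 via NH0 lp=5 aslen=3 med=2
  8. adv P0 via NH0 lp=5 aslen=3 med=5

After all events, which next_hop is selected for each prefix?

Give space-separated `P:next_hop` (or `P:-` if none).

Answer: P0:NH1 P1:NH2

Derivation:
Op 1: best P0=- P1=NH0
Op 2: best P0=- P1=NH0
Op 3: best P0=- P1=NH1
Op 4: best P0=NH1 P1=NH1
Op 5: best P0=NH1 P1=NH2
Op 6: best P0=NH1 P1=NH2
Op 7: best P0=NH1 P1=NH2
Op 8: best P0=NH1 P1=NH2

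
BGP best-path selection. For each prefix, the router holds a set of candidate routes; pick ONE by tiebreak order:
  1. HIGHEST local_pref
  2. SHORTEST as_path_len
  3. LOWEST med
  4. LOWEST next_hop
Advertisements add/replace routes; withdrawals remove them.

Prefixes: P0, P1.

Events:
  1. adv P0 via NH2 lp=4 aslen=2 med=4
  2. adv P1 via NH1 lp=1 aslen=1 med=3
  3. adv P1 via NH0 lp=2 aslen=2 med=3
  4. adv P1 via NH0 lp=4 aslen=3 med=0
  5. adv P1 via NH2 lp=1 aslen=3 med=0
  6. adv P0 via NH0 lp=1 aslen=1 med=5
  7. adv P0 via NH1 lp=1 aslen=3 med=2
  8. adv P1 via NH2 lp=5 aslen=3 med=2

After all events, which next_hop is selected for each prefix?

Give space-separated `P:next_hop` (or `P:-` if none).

Answer: P0:NH2 P1:NH2

Derivation:
Op 1: best P0=NH2 P1=-
Op 2: best P0=NH2 P1=NH1
Op 3: best P0=NH2 P1=NH0
Op 4: best P0=NH2 P1=NH0
Op 5: best P0=NH2 P1=NH0
Op 6: best P0=NH2 P1=NH0
Op 7: best P0=NH2 P1=NH0
Op 8: best P0=NH2 P1=NH2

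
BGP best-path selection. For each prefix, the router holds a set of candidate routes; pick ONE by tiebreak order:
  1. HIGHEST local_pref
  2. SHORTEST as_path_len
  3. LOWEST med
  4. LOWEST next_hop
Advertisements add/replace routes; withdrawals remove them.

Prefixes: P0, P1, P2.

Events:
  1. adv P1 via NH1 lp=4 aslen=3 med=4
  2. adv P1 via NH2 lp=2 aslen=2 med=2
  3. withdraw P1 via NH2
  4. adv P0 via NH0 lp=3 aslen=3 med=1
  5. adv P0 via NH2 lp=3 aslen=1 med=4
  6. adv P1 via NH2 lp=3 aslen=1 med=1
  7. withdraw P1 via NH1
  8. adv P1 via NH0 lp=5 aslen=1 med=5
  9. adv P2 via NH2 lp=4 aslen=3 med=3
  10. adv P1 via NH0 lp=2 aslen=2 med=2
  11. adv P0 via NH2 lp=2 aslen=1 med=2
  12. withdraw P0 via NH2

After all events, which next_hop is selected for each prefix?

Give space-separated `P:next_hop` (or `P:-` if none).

Answer: P0:NH0 P1:NH2 P2:NH2

Derivation:
Op 1: best P0=- P1=NH1 P2=-
Op 2: best P0=- P1=NH1 P2=-
Op 3: best P0=- P1=NH1 P2=-
Op 4: best P0=NH0 P1=NH1 P2=-
Op 5: best P0=NH2 P1=NH1 P2=-
Op 6: best P0=NH2 P1=NH1 P2=-
Op 7: best P0=NH2 P1=NH2 P2=-
Op 8: best P0=NH2 P1=NH0 P2=-
Op 9: best P0=NH2 P1=NH0 P2=NH2
Op 10: best P0=NH2 P1=NH2 P2=NH2
Op 11: best P0=NH0 P1=NH2 P2=NH2
Op 12: best P0=NH0 P1=NH2 P2=NH2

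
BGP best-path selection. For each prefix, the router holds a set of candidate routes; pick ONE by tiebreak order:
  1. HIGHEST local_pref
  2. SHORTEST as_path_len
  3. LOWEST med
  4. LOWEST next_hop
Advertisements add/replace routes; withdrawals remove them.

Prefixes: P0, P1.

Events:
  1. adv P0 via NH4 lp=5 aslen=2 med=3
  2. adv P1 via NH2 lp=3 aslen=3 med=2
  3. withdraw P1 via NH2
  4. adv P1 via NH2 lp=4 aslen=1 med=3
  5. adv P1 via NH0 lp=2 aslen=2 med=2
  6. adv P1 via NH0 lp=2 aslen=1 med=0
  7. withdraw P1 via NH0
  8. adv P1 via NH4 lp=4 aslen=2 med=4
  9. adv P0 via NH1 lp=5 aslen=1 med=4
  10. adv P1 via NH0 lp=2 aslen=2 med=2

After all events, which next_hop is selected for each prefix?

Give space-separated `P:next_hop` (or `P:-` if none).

Answer: P0:NH1 P1:NH2

Derivation:
Op 1: best P0=NH4 P1=-
Op 2: best P0=NH4 P1=NH2
Op 3: best P0=NH4 P1=-
Op 4: best P0=NH4 P1=NH2
Op 5: best P0=NH4 P1=NH2
Op 6: best P0=NH4 P1=NH2
Op 7: best P0=NH4 P1=NH2
Op 8: best P0=NH4 P1=NH2
Op 9: best P0=NH1 P1=NH2
Op 10: best P0=NH1 P1=NH2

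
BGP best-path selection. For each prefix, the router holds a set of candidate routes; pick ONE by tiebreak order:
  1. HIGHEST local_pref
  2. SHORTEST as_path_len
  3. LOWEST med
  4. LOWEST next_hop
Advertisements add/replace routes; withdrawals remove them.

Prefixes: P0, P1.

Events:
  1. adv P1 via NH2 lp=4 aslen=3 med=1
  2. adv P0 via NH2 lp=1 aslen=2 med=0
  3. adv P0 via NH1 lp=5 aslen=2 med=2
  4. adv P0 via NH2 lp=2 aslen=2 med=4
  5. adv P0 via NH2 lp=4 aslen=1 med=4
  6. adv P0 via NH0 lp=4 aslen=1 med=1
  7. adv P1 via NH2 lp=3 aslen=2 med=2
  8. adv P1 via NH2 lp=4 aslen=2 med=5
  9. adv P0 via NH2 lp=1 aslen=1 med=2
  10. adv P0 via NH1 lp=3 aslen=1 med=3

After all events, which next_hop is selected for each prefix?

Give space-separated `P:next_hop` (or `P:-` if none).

Op 1: best P0=- P1=NH2
Op 2: best P0=NH2 P1=NH2
Op 3: best P0=NH1 P1=NH2
Op 4: best P0=NH1 P1=NH2
Op 5: best P0=NH1 P1=NH2
Op 6: best P0=NH1 P1=NH2
Op 7: best P0=NH1 P1=NH2
Op 8: best P0=NH1 P1=NH2
Op 9: best P0=NH1 P1=NH2
Op 10: best P0=NH0 P1=NH2

Answer: P0:NH0 P1:NH2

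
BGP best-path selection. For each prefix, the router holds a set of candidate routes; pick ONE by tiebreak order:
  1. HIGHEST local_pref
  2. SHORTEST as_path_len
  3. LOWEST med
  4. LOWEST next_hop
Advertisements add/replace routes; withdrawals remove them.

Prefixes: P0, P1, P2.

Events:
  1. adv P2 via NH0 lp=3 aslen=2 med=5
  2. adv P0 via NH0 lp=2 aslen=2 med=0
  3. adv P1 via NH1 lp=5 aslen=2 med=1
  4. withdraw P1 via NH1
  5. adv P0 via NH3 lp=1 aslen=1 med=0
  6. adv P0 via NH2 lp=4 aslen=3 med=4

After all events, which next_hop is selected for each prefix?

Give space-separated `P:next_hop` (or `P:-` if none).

Op 1: best P0=- P1=- P2=NH0
Op 2: best P0=NH0 P1=- P2=NH0
Op 3: best P0=NH0 P1=NH1 P2=NH0
Op 4: best P0=NH0 P1=- P2=NH0
Op 5: best P0=NH0 P1=- P2=NH0
Op 6: best P0=NH2 P1=- P2=NH0

Answer: P0:NH2 P1:- P2:NH0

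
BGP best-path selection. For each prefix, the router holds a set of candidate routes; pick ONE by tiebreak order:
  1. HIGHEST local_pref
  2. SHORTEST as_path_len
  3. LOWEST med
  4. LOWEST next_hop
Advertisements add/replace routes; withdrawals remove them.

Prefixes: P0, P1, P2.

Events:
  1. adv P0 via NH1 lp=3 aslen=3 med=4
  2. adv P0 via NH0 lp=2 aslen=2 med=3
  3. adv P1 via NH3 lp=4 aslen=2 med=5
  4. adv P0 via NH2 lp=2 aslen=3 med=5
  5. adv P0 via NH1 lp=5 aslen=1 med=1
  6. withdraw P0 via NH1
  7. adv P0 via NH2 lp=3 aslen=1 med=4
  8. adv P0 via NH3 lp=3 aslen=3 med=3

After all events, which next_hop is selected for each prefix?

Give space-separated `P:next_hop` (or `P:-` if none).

Op 1: best P0=NH1 P1=- P2=-
Op 2: best P0=NH1 P1=- P2=-
Op 3: best P0=NH1 P1=NH3 P2=-
Op 4: best P0=NH1 P1=NH3 P2=-
Op 5: best P0=NH1 P1=NH3 P2=-
Op 6: best P0=NH0 P1=NH3 P2=-
Op 7: best P0=NH2 P1=NH3 P2=-
Op 8: best P0=NH2 P1=NH3 P2=-

Answer: P0:NH2 P1:NH3 P2:-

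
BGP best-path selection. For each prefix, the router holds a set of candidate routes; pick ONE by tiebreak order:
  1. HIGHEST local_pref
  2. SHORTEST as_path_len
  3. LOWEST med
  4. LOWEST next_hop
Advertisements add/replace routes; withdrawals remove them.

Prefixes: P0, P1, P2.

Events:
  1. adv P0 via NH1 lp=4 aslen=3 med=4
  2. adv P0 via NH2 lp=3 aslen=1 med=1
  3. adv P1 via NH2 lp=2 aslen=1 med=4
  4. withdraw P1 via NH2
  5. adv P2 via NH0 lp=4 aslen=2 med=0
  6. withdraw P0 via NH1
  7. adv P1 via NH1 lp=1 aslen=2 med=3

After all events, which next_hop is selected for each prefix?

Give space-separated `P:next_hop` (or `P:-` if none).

Answer: P0:NH2 P1:NH1 P2:NH0

Derivation:
Op 1: best P0=NH1 P1=- P2=-
Op 2: best P0=NH1 P1=- P2=-
Op 3: best P0=NH1 P1=NH2 P2=-
Op 4: best P0=NH1 P1=- P2=-
Op 5: best P0=NH1 P1=- P2=NH0
Op 6: best P0=NH2 P1=- P2=NH0
Op 7: best P0=NH2 P1=NH1 P2=NH0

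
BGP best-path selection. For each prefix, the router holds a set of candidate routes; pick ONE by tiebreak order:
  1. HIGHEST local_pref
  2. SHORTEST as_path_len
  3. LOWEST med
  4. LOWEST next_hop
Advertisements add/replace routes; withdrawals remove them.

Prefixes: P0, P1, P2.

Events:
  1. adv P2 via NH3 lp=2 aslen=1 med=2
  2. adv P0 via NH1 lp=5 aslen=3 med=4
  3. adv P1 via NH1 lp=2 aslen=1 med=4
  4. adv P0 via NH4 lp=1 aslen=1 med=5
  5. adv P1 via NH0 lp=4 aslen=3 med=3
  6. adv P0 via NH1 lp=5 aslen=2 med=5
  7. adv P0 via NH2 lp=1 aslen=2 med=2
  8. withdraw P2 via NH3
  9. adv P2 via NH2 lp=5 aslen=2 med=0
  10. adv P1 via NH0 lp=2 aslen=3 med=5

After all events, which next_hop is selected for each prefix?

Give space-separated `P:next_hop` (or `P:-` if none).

Answer: P0:NH1 P1:NH1 P2:NH2

Derivation:
Op 1: best P0=- P1=- P2=NH3
Op 2: best P0=NH1 P1=- P2=NH3
Op 3: best P0=NH1 P1=NH1 P2=NH3
Op 4: best P0=NH1 P1=NH1 P2=NH3
Op 5: best P0=NH1 P1=NH0 P2=NH3
Op 6: best P0=NH1 P1=NH0 P2=NH3
Op 7: best P0=NH1 P1=NH0 P2=NH3
Op 8: best P0=NH1 P1=NH0 P2=-
Op 9: best P0=NH1 P1=NH0 P2=NH2
Op 10: best P0=NH1 P1=NH1 P2=NH2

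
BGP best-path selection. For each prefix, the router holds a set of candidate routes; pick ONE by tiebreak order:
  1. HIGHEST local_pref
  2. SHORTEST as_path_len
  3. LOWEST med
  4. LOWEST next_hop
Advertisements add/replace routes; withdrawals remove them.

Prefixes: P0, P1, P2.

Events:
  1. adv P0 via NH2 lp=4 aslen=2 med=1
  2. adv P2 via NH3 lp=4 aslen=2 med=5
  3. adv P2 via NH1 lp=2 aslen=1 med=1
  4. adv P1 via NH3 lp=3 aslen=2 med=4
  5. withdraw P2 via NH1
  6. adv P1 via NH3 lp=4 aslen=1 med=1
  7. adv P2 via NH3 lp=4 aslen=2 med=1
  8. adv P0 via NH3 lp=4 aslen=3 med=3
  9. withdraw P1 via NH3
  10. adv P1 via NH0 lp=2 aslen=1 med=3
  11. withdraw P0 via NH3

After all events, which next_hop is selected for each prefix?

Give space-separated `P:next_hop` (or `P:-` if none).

Op 1: best P0=NH2 P1=- P2=-
Op 2: best P0=NH2 P1=- P2=NH3
Op 3: best P0=NH2 P1=- P2=NH3
Op 4: best P0=NH2 P1=NH3 P2=NH3
Op 5: best P0=NH2 P1=NH3 P2=NH3
Op 6: best P0=NH2 P1=NH3 P2=NH3
Op 7: best P0=NH2 P1=NH3 P2=NH3
Op 8: best P0=NH2 P1=NH3 P2=NH3
Op 9: best P0=NH2 P1=- P2=NH3
Op 10: best P0=NH2 P1=NH0 P2=NH3
Op 11: best P0=NH2 P1=NH0 P2=NH3

Answer: P0:NH2 P1:NH0 P2:NH3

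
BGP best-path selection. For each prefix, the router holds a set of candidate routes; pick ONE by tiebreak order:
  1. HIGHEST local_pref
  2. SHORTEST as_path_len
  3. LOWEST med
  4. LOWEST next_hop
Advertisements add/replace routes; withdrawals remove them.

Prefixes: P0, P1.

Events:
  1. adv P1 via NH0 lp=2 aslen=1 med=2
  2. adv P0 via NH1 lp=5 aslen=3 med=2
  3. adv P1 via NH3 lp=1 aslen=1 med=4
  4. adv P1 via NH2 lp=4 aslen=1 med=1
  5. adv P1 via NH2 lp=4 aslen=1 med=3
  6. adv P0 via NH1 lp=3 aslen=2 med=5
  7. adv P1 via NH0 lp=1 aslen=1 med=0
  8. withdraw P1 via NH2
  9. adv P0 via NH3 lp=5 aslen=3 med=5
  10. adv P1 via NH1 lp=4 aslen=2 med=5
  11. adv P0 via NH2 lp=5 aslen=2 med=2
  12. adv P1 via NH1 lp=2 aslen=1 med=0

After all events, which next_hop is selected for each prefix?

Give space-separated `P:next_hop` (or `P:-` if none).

Answer: P0:NH2 P1:NH1

Derivation:
Op 1: best P0=- P1=NH0
Op 2: best P0=NH1 P1=NH0
Op 3: best P0=NH1 P1=NH0
Op 4: best P0=NH1 P1=NH2
Op 5: best P0=NH1 P1=NH2
Op 6: best P0=NH1 P1=NH2
Op 7: best P0=NH1 P1=NH2
Op 8: best P0=NH1 P1=NH0
Op 9: best P0=NH3 P1=NH0
Op 10: best P0=NH3 P1=NH1
Op 11: best P0=NH2 P1=NH1
Op 12: best P0=NH2 P1=NH1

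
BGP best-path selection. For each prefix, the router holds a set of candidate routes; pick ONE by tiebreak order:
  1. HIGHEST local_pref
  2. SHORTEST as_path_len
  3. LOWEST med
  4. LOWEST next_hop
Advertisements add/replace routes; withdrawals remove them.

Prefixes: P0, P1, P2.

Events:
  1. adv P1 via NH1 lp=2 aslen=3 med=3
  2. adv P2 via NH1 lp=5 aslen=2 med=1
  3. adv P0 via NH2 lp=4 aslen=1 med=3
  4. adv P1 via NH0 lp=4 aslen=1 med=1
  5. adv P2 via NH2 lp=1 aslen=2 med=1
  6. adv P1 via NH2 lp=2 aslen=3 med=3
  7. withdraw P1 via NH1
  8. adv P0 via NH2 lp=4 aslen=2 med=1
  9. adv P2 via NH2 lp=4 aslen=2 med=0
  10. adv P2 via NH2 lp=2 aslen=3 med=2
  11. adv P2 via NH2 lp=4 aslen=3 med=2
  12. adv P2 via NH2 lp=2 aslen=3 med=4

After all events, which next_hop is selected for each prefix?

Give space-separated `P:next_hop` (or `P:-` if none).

Answer: P0:NH2 P1:NH0 P2:NH1

Derivation:
Op 1: best P0=- P1=NH1 P2=-
Op 2: best P0=- P1=NH1 P2=NH1
Op 3: best P0=NH2 P1=NH1 P2=NH1
Op 4: best P0=NH2 P1=NH0 P2=NH1
Op 5: best P0=NH2 P1=NH0 P2=NH1
Op 6: best P0=NH2 P1=NH0 P2=NH1
Op 7: best P0=NH2 P1=NH0 P2=NH1
Op 8: best P0=NH2 P1=NH0 P2=NH1
Op 9: best P0=NH2 P1=NH0 P2=NH1
Op 10: best P0=NH2 P1=NH0 P2=NH1
Op 11: best P0=NH2 P1=NH0 P2=NH1
Op 12: best P0=NH2 P1=NH0 P2=NH1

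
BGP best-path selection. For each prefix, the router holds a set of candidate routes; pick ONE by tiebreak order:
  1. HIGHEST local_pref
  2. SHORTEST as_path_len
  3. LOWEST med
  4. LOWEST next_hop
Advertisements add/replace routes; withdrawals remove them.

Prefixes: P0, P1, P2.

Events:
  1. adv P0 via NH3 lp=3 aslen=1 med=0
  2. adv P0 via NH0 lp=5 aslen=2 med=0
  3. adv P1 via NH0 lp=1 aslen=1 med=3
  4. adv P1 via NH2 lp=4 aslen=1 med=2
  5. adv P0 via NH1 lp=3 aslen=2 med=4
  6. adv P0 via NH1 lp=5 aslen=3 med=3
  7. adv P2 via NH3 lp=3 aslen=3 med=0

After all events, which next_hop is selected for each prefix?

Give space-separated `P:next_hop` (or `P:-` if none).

Op 1: best P0=NH3 P1=- P2=-
Op 2: best P0=NH0 P1=- P2=-
Op 3: best P0=NH0 P1=NH0 P2=-
Op 4: best P0=NH0 P1=NH2 P2=-
Op 5: best P0=NH0 P1=NH2 P2=-
Op 6: best P0=NH0 P1=NH2 P2=-
Op 7: best P0=NH0 P1=NH2 P2=NH3

Answer: P0:NH0 P1:NH2 P2:NH3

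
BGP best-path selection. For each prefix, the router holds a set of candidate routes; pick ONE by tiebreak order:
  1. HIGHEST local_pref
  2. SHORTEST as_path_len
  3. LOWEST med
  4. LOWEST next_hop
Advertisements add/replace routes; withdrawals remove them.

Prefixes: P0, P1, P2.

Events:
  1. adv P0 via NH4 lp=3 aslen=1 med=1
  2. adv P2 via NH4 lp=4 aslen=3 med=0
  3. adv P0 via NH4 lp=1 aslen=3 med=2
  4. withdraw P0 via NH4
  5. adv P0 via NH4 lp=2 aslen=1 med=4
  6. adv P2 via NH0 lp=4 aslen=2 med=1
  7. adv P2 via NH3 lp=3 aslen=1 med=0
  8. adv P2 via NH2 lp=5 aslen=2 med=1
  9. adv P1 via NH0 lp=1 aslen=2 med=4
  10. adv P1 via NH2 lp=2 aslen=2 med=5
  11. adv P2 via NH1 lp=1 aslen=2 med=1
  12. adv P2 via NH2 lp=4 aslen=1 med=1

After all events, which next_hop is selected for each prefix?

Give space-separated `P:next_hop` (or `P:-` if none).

Op 1: best P0=NH4 P1=- P2=-
Op 2: best P0=NH4 P1=- P2=NH4
Op 3: best P0=NH4 P1=- P2=NH4
Op 4: best P0=- P1=- P2=NH4
Op 5: best P0=NH4 P1=- P2=NH4
Op 6: best P0=NH4 P1=- P2=NH0
Op 7: best P0=NH4 P1=- P2=NH0
Op 8: best P0=NH4 P1=- P2=NH2
Op 9: best P0=NH4 P1=NH0 P2=NH2
Op 10: best P0=NH4 P1=NH2 P2=NH2
Op 11: best P0=NH4 P1=NH2 P2=NH2
Op 12: best P0=NH4 P1=NH2 P2=NH2

Answer: P0:NH4 P1:NH2 P2:NH2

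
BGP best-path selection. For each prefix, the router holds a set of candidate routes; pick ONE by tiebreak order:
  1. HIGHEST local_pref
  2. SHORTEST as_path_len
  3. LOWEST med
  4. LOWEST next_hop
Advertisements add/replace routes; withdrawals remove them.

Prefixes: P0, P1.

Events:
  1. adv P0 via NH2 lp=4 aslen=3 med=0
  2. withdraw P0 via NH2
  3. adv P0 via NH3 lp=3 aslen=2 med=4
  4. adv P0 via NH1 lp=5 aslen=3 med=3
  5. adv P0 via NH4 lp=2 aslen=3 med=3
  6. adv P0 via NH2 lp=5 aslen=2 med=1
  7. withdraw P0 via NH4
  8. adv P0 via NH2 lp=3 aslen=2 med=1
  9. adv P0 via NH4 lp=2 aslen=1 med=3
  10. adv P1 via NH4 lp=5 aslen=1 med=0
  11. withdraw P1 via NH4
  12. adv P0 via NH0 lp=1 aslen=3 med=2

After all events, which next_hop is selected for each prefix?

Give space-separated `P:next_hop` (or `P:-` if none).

Op 1: best P0=NH2 P1=-
Op 2: best P0=- P1=-
Op 3: best P0=NH3 P1=-
Op 4: best P0=NH1 P1=-
Op 5: best P0=NH1 P1=-
Op 6: best P0=NH2 P1=-
Op 7: best P0=NH2 P1=-
Op 8: best P0=NH1 P1=-
Op 9: best P0=NH1 P1=-
Op 10: best P0=NH1 P1=NH4
Op 11: best P0=NH1 P1=-
Op 12: best P0=NH1 P1=-

Answer: P0:NH1 P1:-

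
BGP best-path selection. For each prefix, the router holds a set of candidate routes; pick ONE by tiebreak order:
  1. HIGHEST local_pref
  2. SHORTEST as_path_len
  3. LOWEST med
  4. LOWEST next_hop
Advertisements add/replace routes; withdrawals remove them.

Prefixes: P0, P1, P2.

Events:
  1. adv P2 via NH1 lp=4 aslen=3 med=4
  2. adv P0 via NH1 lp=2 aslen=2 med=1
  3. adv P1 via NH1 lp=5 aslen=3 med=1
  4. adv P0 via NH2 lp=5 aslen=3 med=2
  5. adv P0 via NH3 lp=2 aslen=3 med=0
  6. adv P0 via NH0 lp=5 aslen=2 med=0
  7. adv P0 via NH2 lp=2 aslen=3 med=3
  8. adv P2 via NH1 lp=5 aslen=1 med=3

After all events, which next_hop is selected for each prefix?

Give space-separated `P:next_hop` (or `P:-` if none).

Op 1: best P0=- P1=- P2=NH1
Op 2: best P0=NH1 P1=- P2=NH1
Op 3: best P0=NH1 P1=NH1 P2=NH1
Op 4: best P0=NH2 P1=NH1 P2=NH1
Op 5: best P0=NH2 P1=NH1 P2=NH1
Op 6: best P0=NH0 P1=NH1 P2=NH1
Op 7: best P0=NH0 P1=NH1 P2=NH1
Op 8: best P0=NH0 P1=NH1 P2=NH1

Answer: P0:NH0 P1:NH1 P2:NH1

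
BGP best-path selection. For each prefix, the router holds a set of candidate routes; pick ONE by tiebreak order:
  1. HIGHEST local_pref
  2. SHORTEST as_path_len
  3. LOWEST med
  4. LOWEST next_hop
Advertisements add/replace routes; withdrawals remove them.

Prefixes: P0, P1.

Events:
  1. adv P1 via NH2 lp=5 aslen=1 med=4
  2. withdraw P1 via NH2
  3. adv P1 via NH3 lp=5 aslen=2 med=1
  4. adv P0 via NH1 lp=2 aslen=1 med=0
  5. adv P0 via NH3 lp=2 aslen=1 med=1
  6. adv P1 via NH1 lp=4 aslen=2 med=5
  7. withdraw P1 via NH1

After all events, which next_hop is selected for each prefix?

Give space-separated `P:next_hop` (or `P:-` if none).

Op 1: best P0=- P1=NH2
Op 2: best P0=- P1=-
Op 3: best P0=- P1=NH3
Op 4: best P0=NH1 P1=NH3
Op 5: best P0=NH1 P1=NH3
Op 6: best P0=NH1 P1=NH3
Op 7: best P0=NH1 P1=NH3

Answer: P0:NH1 P1:NH3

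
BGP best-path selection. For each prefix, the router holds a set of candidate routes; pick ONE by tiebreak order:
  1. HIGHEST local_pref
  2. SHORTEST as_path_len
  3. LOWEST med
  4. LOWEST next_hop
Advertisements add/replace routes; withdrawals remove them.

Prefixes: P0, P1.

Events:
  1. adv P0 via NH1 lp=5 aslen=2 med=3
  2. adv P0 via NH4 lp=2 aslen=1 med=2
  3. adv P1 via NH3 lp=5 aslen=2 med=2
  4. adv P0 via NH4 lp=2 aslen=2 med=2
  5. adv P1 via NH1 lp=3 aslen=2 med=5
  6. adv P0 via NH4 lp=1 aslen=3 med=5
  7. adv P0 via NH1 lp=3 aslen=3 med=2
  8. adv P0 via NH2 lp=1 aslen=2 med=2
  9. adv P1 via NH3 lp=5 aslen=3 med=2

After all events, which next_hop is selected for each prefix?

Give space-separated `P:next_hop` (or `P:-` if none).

Answer: P0:NH1 P1:NH3

Derivation:
Op 1: best P0=NH1 P1=-
Op 2: best P0=NH1 P1=-
Op 3: best P0=NH1 P1=NH3
Op 4: best P0=NH1 P1=NH3
Op 5: best P0=NH1 P1=NH3
Op 6: best P0=NH1 P1=NH3
Op 7: best P0=NH1 P1=NH3
Op 8: best P0=NH1 P1=NH3
Op 9: best P0=NH1 P1=NH3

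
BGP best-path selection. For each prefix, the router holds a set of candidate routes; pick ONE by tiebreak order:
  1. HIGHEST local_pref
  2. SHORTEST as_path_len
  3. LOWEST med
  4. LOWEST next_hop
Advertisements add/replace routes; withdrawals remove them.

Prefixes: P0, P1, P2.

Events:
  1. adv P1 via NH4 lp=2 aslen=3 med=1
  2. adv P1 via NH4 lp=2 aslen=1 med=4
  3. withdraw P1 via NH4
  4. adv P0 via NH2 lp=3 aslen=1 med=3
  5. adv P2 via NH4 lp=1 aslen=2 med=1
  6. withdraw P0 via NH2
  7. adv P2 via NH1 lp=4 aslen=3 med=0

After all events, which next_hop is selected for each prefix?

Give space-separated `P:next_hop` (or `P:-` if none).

Op 1: best P0=- P1=NH4 P2=-
Op 2: best P0=- P1=NH4 P2=-
Op 3: best P0=- P1=- P2=-
Op 4: best P0=NH2 P1=- P2=-
Op 5: best P0=NH2 P1=- P2=NH4
Op 6: best P0=- P1=- P2=NH4
Op 7: best P0=- P1=- P2=NH1

Answer: P0:- P1:- P2:NH1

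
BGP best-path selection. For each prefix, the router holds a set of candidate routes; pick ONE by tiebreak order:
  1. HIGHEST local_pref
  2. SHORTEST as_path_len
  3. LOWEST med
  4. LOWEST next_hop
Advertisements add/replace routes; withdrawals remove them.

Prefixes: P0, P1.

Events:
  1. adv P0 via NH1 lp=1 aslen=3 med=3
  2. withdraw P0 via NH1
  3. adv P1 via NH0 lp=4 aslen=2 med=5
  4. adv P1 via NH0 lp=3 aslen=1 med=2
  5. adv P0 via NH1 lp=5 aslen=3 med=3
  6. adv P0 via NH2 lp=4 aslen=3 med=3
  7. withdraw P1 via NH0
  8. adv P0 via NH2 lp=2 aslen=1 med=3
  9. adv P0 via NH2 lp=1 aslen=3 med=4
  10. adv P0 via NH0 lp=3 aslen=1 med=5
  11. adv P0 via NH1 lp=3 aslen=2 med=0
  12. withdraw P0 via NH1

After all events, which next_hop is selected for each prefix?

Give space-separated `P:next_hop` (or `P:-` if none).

Answer: P0:NH0 P1:-

Derivation:
Op 1: best P0=NH1 P1=-
Op 2: best P0=- P1=-
Op 3: best P0=- P1=NH0
Op 4: best P0=- P1=NH0
Op 5: best P0=NH1 P1=NH0
Op 6: best P0=NH1 P1=NH0
Op 7: best P0=NH1 P1=-
Op 8: best P0=NH1 P1=-
Op 9: best P0=NH1 P1=-
Op 10: best P0=NH1 P1=-
Op 11: best P0=NH0 P1=-
Op 12: best P0=NH0 P1=-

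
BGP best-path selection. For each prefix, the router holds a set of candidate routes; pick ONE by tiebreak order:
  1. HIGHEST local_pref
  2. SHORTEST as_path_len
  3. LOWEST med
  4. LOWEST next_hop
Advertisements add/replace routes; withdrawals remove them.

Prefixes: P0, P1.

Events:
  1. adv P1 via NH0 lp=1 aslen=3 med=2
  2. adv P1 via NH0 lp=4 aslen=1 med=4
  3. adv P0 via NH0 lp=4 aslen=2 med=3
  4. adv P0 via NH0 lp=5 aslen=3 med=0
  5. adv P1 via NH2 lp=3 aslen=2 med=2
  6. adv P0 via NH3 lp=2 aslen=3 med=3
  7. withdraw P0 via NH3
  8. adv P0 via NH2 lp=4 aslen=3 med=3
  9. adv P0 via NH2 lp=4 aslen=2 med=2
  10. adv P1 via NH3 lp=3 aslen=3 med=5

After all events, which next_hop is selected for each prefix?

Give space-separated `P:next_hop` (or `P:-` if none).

Op 1: best P0=- P1=NH0
Op 2: best P0=- P1=NH0
Op 3: best P0=NH0 P1=NH0
Op 4: best P0=NH0 P1=NH0
Op 5: best P0=NH0 P1=NH0
Op 6: best P0=NH0 P1=NH0
Op 7: best P0=NH0 P1=NH0
Op 8: best P0=NH0 P1=NH0
Op 9: best P0=NH0 P1=NH0
Op 10: best P0=NH0 P1=NH0

Answer: P0:NH0 P1:NH0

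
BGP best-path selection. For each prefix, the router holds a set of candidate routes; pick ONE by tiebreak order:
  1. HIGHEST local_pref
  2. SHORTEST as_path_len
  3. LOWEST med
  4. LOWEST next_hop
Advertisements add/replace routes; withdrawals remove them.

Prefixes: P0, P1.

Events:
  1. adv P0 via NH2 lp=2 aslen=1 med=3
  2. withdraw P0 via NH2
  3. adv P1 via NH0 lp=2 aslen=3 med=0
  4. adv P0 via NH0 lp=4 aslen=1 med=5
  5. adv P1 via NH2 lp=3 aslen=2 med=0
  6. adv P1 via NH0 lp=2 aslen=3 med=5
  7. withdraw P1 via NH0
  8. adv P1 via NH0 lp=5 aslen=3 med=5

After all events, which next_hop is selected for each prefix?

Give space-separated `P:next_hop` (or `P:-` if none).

Op 1: best P0=NH2 P1=-
Op 2: best P0=- P1=-
Op 3: best P0=- P1=NH0
Op 4: best P0=NH0 P1=NH0
Op 5: best P0=NH0 P1=NH2
Op 6: best P0=NH0 P1=NH2
Op 7: best P0=NH0 P1=NH2
Op 8: best P0=NH0 P1=NH0

Answer: P0:NH0 P1:NH0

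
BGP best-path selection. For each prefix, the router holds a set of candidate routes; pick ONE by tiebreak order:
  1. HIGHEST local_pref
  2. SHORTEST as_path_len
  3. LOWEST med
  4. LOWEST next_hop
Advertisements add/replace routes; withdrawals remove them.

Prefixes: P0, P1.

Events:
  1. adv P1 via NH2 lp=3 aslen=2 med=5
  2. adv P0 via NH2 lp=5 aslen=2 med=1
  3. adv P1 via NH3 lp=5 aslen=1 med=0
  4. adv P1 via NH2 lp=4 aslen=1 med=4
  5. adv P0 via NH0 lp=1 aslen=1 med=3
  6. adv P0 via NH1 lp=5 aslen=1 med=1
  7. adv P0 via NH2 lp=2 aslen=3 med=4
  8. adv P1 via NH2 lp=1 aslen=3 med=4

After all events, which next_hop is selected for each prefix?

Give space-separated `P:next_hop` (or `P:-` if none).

Op 1: best P0=- P1=NH2
Op 2: best P0=NH2 P1=NH2
Op 3: best P0=NH2 P1=NH3
Op 4: best P0=NH2 P1=NH3
Op 5: best P0=NH2 P1=NH3
Op 6: best P0=NH1 P1=NH3
Op 7: best P0=NH1 P1=NH3
Op 8: best P0=NH1 P1=NH3

Answer: P0:NH1 P1:NH3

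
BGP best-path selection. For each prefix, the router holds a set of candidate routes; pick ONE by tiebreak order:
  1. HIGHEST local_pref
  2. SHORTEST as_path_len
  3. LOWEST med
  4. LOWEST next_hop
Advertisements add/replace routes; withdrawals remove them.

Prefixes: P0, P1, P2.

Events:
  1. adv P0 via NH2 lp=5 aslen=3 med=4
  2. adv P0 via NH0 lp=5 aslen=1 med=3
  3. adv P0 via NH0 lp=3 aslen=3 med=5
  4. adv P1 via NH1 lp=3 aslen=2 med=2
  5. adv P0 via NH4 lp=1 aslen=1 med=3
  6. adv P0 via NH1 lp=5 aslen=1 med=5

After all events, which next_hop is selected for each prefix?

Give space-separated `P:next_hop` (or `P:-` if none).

Answer: P0:NH1 P1:NH1 P2:-

Derivation:
Op 1: best P0=NH2 P1=- P2=-
Op 2: best P0=NH0 P1=- P2=-
Op 3: best P0=NH2 P1=- P2=-
Op 4: best P0=NH2 P1=NH1 P2=-
Op 5: best P0=NH2 P1=NH1 P2=-
Op 6: best P0=NH1 P1=NH1 P2=-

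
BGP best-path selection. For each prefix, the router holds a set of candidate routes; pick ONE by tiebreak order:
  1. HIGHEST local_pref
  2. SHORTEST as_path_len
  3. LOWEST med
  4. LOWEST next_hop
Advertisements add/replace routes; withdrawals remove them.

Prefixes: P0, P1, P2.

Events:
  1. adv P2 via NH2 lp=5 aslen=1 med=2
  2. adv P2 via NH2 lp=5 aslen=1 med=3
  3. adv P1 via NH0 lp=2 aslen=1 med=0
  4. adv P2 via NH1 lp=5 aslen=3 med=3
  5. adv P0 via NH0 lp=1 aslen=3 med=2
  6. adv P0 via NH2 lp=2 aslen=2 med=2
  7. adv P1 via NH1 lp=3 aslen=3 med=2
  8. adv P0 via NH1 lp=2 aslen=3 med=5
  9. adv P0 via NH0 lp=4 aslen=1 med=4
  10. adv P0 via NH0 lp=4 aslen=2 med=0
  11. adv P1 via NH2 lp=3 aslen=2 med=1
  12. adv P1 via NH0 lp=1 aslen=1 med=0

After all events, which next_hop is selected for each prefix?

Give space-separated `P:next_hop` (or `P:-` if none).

Op 1: best P0=- P1=- P2=NH2
Op 2: best P0=- P1=- P2=NH2
Op 3: best P0=- P1=NH0 P2=NH2
Op 4: best P0=- P1=NH0 P2=NH2
Op 5: best P0=NH0 P1=NH0 P2=NH2
Op 6: best P0=NH2 P1=NH0 P2=NH2
Op 7: best P0=NH2 P1=NH1 P2=NH2
Op 8: best P0=NH2 P1=NH1 P2=NH2
Op 9: best P0=NH0 P1=NH1 P2=NH2
Op 10: best P0=NH0 P1=NH1 P2=NH2
Op 11: best P0=NH0 P1=NH2 P2=NH2
Op 12: best P0=NH0 P1=NH2 P2=NH2

Answer: P0:NH0 P1:NH2 P2:NH2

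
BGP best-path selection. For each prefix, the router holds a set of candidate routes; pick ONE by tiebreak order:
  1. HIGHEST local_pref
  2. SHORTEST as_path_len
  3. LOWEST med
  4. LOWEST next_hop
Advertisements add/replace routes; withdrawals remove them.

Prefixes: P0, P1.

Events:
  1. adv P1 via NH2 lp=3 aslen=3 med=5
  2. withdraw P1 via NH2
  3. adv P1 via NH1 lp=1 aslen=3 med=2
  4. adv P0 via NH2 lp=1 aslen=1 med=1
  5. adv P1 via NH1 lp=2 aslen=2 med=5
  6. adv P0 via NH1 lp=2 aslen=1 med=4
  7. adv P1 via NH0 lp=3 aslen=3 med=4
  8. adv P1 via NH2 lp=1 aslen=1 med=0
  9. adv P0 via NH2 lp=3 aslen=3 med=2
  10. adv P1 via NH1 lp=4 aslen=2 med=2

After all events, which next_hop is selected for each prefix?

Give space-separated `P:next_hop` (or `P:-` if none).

Answer: P0:NH2 P1:NH1

Derivation:
Op 1: best P0=- P1=NH2
Op 2: best P0=- P1=-
Op 3: best P0=- P1=NH1
Op 4: best P0=NH2 P1=NH1
Op 5: best P0=NH2 P1=NH1
Op 6: best P0=NH1 P1=NH1
Op 7: best P0=NH1 P1=NH0
Op 8: best P0=NH1 P1=NH0
Op 9: best P0=NH2 P1=NH0
Op 10: best P0=NH2 P1=NH1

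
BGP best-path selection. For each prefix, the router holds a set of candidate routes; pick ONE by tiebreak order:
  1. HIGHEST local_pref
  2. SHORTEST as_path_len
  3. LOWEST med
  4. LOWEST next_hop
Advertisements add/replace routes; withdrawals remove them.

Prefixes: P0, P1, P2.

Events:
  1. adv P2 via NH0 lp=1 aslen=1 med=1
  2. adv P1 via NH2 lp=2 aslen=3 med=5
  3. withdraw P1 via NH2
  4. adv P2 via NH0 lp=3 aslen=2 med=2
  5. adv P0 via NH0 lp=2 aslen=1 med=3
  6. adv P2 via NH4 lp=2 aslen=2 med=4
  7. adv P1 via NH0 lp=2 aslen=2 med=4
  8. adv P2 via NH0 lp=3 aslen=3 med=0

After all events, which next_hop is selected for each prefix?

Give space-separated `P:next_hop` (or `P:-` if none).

Op 1: best P0=- P1=- P2=NH0
Op 2: best P0=- P1=NH2 P2=NH0
Op 3: best P0=- P1=- P2=NH0
Op 4: best P0=- P1=- P2=NH0
Op 5: best P0=NH0 P1=- P2=NH0
Op 6: best P0=NH0 P1=- P2=NH0
Op 7: best P0=NH0 P1=NH0 P2=NH0
Op 8: best P0=NH0 P1=NH0 P2=NH0

Answer: P0:NH0 P1:NH0 P2:NH0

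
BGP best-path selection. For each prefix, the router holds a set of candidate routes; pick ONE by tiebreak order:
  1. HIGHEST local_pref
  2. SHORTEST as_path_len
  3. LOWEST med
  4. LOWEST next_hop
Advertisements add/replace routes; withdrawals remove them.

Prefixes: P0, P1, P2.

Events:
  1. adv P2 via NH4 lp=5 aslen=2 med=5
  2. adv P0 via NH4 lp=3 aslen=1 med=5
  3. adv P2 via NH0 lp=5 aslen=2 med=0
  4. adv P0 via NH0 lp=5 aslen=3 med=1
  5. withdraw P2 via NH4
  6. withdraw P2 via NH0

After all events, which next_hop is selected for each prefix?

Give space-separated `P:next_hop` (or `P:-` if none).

Answer: P0:NH0 P1:- P2:-

Derivation:
Op 1: best P0=- P1=- P2=NH4
Op 2: best P0=NH4 P1=- P2=NH4
Op 3: best P0=NH4 P1=- P2=NH0
Op 4: best P0=NH0 P1=- P2=NH0
Op 5: best P0=NH0 P1=- P2=NH0
Op 6: best P0=NH0 P1=- P2=-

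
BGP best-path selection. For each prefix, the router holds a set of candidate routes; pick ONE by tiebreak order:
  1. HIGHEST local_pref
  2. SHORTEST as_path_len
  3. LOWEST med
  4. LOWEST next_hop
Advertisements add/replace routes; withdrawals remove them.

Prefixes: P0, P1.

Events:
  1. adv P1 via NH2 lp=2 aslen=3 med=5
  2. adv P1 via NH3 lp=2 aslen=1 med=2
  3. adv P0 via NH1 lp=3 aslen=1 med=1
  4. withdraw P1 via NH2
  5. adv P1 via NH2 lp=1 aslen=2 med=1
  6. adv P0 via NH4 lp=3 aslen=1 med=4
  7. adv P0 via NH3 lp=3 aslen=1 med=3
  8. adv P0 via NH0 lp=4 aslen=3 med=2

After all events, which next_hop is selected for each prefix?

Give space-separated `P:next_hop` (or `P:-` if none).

Op 1: best P0=- P1=NH2
Op 2: best P0=- P1=NH3
Op 3: best P0=NH1 P1=NH3
Op 4: best P0=NH1 P1=NH3
Op 5: best P0=NH1 P1=NH3
Op 6: best P0=NH1 P1=NH3
Op 7: best P0=NH1 P1=NH3
Op 8: best P0=NH0 P1=NH3

Answer: P0:NH0 P1:NH3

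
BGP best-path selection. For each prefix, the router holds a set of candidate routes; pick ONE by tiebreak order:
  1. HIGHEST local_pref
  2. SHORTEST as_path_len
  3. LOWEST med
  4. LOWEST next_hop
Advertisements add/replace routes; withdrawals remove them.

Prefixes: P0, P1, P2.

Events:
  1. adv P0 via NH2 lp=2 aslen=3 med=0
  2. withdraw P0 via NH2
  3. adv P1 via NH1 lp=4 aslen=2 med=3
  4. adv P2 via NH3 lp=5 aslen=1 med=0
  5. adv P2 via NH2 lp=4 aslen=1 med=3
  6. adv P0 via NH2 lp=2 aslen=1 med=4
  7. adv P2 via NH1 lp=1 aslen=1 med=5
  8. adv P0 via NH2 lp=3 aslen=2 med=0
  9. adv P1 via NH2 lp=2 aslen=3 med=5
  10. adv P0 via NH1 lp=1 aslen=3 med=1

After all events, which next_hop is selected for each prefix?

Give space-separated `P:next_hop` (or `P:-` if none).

Answer: P0:NH2 P1:NH1 P2:NH3

Derivation:
Op 1: best P0=NH2 P1=- P2=-
Op 2: best P0=- P1=- P2=-
Op 3: best P0=- P1=NH1 P2=-
Op 4: best P0=- P1=NH1 P2=NH3
Op 5: best P0=- P1=NH1 P2=NH3
Op 6: best P0=NH2 P1=NH1 P2=NH3
Op 7: best P0=NH2 P1=NH1 P2=NH3
Op 8: best P0=NH2 P1=NH1 P2=NH3
Op 9: best P0=NH2 P1=NH1 P2=NH3
Op 10: best P0=NH2 P1=NH1 P2=NH3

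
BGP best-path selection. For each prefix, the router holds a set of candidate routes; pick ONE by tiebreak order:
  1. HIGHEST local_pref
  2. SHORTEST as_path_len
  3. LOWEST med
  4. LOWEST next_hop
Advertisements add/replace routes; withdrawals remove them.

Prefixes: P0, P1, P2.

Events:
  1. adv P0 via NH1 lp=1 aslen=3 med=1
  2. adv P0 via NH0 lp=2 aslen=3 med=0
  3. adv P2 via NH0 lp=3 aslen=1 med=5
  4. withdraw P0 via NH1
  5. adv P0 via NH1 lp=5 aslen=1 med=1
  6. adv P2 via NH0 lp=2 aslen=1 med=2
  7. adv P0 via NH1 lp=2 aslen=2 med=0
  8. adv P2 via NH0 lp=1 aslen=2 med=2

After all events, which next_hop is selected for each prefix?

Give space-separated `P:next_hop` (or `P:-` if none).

Answer: P0:NH1 P1:- P2:NH0

Derivation:
Op 1: best P0=NH1 P1=- P2=-
Op 2: best P0=NH0 P1=- P2=-
Op 3: best P0=NH0 P1=- P2=NH0
Op 4: best P0=NH0 P1=- P2=NH0
Op 5: best P0=NH1 P1=- P2=NH0
Op 6: best P0=NH1 P1=- P2=NH0
Op 7: best P0=NH1 P1=- P2=NH0
Op 8: best P0=NH1 P1=- P2=NH0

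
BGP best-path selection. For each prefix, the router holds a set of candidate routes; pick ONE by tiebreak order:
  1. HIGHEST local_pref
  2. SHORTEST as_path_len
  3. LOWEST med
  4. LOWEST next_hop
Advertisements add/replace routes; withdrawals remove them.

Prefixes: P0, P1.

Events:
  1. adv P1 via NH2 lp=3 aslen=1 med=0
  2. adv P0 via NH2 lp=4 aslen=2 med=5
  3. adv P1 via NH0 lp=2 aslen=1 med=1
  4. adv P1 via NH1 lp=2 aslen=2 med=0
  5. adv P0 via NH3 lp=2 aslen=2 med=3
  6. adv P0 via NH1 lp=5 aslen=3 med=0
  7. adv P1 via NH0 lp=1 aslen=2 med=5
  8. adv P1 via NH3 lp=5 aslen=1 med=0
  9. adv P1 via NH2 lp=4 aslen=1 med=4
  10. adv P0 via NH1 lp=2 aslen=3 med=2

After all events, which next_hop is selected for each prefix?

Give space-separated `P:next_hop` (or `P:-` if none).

Answer: P0:NH2 P1:NH3

Derivation:
Op 1: best P0=- P1=NH2
Op 2: best P0=NH2 P1=NH2
Op 3: best P0=NH2 P1=NH2
Op 4: best P0=NH2 P1=NH2
Op 5: best P0=NH2 P1=NH2
Op 6: best P0=NH1 P1=NH2
Op 7: best P0=NH1 P1=NH2
Op 8: best P0=NH1 P1=NH3
Op 9: best P0=NH1 P1=NH3
Op 10: best P0=NH2 P1=NH3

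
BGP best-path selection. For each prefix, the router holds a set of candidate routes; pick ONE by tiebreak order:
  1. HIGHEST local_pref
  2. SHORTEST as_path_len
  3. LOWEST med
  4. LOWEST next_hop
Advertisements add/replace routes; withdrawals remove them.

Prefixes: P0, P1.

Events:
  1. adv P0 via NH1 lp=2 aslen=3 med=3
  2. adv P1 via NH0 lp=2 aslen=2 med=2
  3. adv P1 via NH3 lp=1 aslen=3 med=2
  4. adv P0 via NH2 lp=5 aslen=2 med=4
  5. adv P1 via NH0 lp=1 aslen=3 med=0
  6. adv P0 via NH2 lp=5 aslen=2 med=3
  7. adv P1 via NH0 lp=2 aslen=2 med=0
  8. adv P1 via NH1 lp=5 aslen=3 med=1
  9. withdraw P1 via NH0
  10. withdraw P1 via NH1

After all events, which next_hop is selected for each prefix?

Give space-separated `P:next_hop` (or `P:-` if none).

Op 1: best P0=NH1 P1=-
Op 2: best P0=NH1 P1=NH0
Op 3: best P0=NH1 P1=NH0
Op 4: best P0=NH2 P1=NH0
Op 5: best P0=NH2 P1=NH0
Op 6: best P0=NH2 P1=NH0
Op 7: best P0=NH2 P1=NH0
Op 8: best P0=NH2 P1=NH1
Op 9: best P0=NH2 P1=NH1
Op 10: best P0=NH2 P1=NH3

Answer: P0:NH2 P1:NH3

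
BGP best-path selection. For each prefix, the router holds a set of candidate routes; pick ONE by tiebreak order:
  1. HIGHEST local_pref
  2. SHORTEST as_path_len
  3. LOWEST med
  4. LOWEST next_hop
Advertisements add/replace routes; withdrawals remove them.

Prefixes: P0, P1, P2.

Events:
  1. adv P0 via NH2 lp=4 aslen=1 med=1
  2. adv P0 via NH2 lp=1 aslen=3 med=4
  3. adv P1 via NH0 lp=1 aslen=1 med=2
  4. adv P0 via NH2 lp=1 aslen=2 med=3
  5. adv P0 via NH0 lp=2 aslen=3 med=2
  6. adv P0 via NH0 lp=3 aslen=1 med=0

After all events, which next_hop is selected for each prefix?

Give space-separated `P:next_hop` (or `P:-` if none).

Op 1: best P0=NH2 P1=- P2=-
Op 2: best P0=NH2 P1=- P2=-
Op 3: best P0=NH2 P1=NH0 P2=-
Op 4: best P0=NH2 P1=NH0 P2=-
Op 5: best P0=NH0 P1=NH0 P2=-
Op 6: best P0=NH0 P1=NH0 P2=-

Answer: P0:NH0 P1:NH0 P2:-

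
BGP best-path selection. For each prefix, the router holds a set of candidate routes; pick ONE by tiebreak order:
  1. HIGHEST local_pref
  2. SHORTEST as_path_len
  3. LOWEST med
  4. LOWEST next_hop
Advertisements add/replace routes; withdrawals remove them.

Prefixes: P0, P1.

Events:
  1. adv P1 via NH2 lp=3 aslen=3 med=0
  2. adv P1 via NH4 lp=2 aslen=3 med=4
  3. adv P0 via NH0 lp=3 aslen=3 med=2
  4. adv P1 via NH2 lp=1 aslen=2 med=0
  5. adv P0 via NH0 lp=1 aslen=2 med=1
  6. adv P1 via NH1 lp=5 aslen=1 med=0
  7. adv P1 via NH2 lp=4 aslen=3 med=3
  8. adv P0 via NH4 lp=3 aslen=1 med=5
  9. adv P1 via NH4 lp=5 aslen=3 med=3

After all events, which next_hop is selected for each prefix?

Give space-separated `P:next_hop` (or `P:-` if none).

Answer: P0:NH4 P1:NH1

Derivation:
Op 1: best P0=- P1=NH2
Op 2: best P0=- P1=NH2
Op 3: best P0=NH0 P1=NH2
Op 4: best P0=NH0 P1=NH4
Op 5: best P0=NH0 P1=NH4
Op 6: best P0=NH0 P1=NH1
Op 7: best P0=NH0 P1=NH1
Op 8: best P0=NH4 P1=NH1
Op 9: best P0=NH4 P1=NH1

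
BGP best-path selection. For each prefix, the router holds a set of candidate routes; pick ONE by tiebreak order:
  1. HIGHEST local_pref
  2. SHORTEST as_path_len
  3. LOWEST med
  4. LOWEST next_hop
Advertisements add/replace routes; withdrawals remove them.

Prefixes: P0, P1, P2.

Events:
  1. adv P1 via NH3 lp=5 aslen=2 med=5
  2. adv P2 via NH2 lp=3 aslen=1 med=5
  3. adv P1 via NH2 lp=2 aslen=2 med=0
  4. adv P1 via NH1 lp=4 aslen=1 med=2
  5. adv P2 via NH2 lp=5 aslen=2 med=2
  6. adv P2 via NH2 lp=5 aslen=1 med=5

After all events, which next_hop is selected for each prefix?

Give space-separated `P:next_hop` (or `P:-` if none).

Op 1: best P0=- P1=NH3 P2=-
Op 2: best P0=- P1=NH3 P2=NH2
Op 3: best P0=- P1=NH3 P2=NH2
Op 4: best P0=- P1=NH3 P2=NH2
Op 5: best P0=- P1=NH3 P2=NH2
Op 6: best P0=- P1=NH3 P2=NH2

Answer: P0:- P1:NH3 P2:NH2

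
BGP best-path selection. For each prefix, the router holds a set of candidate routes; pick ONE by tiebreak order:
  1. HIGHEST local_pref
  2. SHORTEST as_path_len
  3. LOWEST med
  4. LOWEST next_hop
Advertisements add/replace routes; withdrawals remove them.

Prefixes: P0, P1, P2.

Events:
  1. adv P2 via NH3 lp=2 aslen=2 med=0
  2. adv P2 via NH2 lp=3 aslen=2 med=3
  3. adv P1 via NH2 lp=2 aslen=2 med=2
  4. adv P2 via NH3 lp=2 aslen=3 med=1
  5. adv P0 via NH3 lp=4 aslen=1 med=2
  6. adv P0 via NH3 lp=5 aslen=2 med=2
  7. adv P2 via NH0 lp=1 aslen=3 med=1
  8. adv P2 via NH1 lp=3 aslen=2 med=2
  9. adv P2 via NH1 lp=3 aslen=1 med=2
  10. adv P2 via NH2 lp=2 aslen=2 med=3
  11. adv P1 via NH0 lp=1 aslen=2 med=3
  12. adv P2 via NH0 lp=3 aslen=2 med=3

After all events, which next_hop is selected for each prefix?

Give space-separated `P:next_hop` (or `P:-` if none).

Answer: P0:NH3 P1:NH2 P2:NH1

Derivation:
Op 1: best P0=- P1=- P2=NH3
Op 2: best P0=- P1=- P2=NH2
Op 3: best P0=- P1=NH2 P2=NH2
Op 4: best P0=- P1=NH2 P2=NH2
Op 5: best P0=NH3 P1=NH2 P2=NH2
Op 6: best P0=NH3 P1=NH2 P2=NH2
Op 7: best P0=NH3 P1=NH2 P2=NH2
Op 8: best P0=NH3 P1=NH2 P2=NH1
Op 9: best P0=NH3 P1=NH2 P2=NH1
Op 10: best P0=NH3 P1=NH2 P2=NH1
Op 11: best P0=NH3 P1=NH2 P2=NH1
Op 12: best P0=NH3 P1=NH2 P2=NH1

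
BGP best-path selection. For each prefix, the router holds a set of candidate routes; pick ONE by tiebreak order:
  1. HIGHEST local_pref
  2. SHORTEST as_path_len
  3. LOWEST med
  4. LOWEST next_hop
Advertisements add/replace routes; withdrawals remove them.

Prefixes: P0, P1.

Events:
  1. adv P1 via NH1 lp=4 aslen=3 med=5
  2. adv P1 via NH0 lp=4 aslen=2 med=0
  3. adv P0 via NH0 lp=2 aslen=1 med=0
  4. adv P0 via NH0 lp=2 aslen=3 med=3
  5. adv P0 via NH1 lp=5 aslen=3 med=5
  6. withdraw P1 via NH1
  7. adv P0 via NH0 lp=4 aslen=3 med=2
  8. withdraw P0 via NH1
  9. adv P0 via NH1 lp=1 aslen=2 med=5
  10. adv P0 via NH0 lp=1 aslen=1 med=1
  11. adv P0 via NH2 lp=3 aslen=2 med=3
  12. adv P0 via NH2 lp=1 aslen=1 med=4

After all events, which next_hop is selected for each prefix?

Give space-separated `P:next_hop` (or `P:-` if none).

Answer: P0:NH0 P1:NH0

Derivation:
Op 1: best P0=- P1=NH1
Op 2: best P0=- P1=NH0
Op 3: best P0=NH0 P1=NH0
Op 4: best P0=NH0 P1=NH0
Op 5: best P0=NH1 P1=NH0
Op 6: best P0=NH1 P1=NH0
Op 7: best P0=NH1 P1=NH0
Op 8: best P0=NH0 P1=NH0
Op 9: best P0=NH0 P1=NH0
Op 10: best P0=NH0 P1=NH0
Op 11: best P0=NH2 P1=NH0
Op 12: best P0=NH0 P1=NH0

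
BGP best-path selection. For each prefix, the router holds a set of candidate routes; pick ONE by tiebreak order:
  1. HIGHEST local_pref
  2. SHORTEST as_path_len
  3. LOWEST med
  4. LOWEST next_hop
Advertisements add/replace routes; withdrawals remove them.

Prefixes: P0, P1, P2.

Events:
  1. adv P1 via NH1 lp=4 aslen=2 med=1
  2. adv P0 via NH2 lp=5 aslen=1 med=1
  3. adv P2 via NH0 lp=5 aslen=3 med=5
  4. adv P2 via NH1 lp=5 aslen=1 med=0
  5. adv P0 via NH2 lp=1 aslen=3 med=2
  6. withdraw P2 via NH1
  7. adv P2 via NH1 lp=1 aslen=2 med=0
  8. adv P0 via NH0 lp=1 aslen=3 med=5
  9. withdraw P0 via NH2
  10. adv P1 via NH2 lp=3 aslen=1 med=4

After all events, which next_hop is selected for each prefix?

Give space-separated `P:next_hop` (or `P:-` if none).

Answer: P0:NH0 P1:NH1 P2:NH0

Derivation:
Op 1: best P0=- P1=NH1 P2=-
Op 2: best P0=NH2 P1=NH1 P2=-
Op 3: best P0=NH2 P1=NH1 P2=NH0
Op 4: best P0=NH2 P1=NH1 P2=NH1
Op 5: best P0=NH2 P1=NH1 P2=NH1
Op 6: best P0=NH2 P1=NH1 P2=NH0
Op 7: best P0=NH2 P1=NH1 P2=NH0
Op 8: best P0=NH2 P1=NH1 P2=NH0
Op 9: best P0=NH0 P1=NH1 P2=NH0
Op 10: best P0=NH0 P1=NH1 P2=NH0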